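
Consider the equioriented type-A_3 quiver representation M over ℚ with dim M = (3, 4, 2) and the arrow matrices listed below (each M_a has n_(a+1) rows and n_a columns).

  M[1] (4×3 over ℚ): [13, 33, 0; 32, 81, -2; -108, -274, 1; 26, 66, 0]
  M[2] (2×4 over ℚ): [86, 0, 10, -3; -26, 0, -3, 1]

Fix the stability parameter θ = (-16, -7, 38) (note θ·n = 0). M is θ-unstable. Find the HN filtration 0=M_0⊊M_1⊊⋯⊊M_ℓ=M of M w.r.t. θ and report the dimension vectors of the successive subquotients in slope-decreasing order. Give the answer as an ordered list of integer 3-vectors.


Barcode: M ≅ I[1,2]^2, I[1,3], I[2,3]. HN layers by μ_θ (3 steps, strictly decreasing):
  μ^(1)=38; μ^(2)=-7; μ^(3)=-16

((0, 0, 2); (0, 4, 0); (3, 0, 0))


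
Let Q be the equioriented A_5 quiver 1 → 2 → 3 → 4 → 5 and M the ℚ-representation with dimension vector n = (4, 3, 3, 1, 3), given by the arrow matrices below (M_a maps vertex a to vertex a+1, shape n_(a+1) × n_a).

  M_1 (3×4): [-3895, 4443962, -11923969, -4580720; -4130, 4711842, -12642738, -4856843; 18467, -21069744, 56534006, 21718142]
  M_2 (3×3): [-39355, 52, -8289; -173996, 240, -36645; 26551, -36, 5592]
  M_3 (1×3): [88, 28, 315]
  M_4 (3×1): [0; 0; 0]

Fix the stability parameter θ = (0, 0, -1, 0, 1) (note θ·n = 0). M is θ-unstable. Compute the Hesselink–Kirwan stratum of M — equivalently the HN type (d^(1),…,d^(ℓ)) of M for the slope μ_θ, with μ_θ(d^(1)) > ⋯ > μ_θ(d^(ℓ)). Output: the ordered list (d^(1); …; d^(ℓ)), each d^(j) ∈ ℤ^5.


Interval decomposition of M: I[1,1], I[1,2], I[1,3], I[1,4], I[3,3], I[5,5]^3.
HN type (ℓ=4): μ^(1)=1; μ^(2)=0; μ^(3)=-1/3; μ^(4)=-1

((0, 0, 0, 0, 3); (2, 1, 0, 1, 0); (2, 2, 2, 0, 0); (0, 0, 1, 0, 0))


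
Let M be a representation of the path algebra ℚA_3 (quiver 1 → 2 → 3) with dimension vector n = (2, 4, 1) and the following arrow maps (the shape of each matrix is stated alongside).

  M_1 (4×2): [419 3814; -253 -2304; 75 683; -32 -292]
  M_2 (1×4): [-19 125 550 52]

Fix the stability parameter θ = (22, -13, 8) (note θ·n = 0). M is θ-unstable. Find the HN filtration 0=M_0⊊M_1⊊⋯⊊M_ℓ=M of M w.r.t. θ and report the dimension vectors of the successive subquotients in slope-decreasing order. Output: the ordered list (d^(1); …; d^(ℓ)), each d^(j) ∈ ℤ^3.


Via rank(M_{q-1}∘⋯∘M_p): M ≅ I[1,2]^2, I[2,2], I[2,3].
μ_θ-semistable layers: μ^(1)=8; μ^(2)=9/2; μ^(3)=-13

((0, 0, 1); (2, 2, 0); (0, 2, 0))


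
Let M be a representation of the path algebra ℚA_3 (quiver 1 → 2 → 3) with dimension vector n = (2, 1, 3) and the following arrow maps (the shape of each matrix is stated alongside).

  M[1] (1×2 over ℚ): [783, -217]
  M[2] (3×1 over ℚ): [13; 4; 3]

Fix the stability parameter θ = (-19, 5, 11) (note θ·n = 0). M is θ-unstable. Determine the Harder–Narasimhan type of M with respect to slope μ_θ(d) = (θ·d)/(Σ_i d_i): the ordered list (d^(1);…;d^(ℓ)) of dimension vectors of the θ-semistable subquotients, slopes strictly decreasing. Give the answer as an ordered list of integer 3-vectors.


Barcode: M ≅ I[1,1], I[1,3], I[3,3]^2. HN layers by μ_θ (3 steps, strictly decreasing):
  μ^(1)=11; μ^(2)=5; μ^(3)=-19

((0, 0, 3); (0, 1, 0); (2, 0, 0))


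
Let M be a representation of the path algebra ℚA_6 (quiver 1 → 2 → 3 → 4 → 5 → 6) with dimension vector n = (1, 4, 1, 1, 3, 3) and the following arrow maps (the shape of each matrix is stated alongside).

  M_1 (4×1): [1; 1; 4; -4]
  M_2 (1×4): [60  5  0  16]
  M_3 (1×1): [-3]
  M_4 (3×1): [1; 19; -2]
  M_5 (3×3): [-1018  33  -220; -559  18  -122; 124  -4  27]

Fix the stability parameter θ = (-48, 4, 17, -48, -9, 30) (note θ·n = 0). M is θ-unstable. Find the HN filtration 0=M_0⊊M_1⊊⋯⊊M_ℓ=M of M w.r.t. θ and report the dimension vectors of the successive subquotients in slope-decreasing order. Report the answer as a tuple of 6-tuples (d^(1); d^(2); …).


Barcode: M ≅ I[1,6], I[2,2]^3, I[5,6]^2. HN layers by μ_θ (4 steps, strictly decreasing):
  μ^(1)=30; μ^(2)=4; μ^(3)=-9; μ^(4)=-48

((0, 0, 0, 0, 0, 3); (0, 3, 0, 0, 0, 0); (0, 1, 1, 1, 3, 0); (1, 0, 0, 0, 0, 0))


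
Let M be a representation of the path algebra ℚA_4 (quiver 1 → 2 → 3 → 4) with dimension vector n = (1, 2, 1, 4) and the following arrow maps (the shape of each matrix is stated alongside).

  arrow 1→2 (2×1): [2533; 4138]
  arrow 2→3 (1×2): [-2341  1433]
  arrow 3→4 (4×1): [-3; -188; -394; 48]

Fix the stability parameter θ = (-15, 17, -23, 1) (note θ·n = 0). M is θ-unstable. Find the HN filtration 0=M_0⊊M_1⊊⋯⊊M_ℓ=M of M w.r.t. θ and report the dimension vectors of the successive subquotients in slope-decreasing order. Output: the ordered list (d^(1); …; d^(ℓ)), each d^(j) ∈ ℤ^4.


Interval decomposition of M: I[1,4], I[2,2], I[4,4]^3.
HN type (ℓ=4): μ^(1)=17; μ^(2)=1; μ^(3)=-3; μ^(4)=-15

((0, 1, 0, 0); (0, 0, 0, 4); (0, 1, 1, 0); (1, 0, 0, 0))


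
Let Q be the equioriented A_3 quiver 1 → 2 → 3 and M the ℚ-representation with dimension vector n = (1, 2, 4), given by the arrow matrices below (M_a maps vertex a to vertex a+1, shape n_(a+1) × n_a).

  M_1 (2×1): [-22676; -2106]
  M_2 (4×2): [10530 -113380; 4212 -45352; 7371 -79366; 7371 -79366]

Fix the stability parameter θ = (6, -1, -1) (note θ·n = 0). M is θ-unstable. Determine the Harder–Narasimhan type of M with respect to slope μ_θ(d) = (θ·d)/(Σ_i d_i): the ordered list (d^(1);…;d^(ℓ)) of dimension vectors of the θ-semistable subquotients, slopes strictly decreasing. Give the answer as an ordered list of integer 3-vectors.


Barcode: M ≅ I[1,2], I[2,3], I[3,3]^3. HN layers by μ_θ (2 steps, strictly decreasing):
  μ^(1)=5/2; μ^(2)=-1

((1, 1, 0); (0, 1, 4))


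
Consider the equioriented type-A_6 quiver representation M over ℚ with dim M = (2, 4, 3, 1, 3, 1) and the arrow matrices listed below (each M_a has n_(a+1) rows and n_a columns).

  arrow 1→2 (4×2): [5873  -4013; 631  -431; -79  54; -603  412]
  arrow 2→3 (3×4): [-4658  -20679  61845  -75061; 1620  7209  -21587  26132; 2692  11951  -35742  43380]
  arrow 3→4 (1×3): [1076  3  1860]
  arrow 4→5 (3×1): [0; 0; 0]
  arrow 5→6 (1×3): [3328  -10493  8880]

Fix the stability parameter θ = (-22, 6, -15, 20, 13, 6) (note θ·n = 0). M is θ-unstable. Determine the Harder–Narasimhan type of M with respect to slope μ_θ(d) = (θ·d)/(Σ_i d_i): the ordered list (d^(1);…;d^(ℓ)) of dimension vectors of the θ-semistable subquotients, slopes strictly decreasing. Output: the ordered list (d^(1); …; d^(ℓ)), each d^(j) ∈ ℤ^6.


Barcode: M ≅ I[1,3], I[1,4], I[2,2], I[2,3], I[5,5]^2, I[5,6]. HN layers by μ_θ (6 steps, strictly decreasing):
  μ^(1)=20; μ^(2)=13; μ^(3)=19/2; μ^(4)=6; μ^(5)=-9/2; μ^(6)=-22

((0, 0, 0, 1, 0, 0); (0, 0, 0, 0, 2, 0); (0, 0, 0, 0, 1, 1); (0, 1, 0, 0, 0, 0); (0, 3, 3, 0, 0, 0); (2, 0, 0, 0, 0, 0))


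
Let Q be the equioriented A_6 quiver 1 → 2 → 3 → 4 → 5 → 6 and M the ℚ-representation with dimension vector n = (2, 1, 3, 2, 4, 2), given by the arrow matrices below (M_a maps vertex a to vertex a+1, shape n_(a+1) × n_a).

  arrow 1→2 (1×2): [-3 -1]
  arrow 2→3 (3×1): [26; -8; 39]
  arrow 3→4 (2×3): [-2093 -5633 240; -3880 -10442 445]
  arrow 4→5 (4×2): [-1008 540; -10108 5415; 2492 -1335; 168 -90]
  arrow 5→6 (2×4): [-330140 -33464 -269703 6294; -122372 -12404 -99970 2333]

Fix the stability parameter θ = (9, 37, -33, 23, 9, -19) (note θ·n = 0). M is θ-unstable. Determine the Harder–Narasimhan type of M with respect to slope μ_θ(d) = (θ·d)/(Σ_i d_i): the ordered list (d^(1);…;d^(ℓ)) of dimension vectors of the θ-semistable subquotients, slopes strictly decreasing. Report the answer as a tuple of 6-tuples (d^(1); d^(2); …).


Barcode: M ≅ I[1,1], I[1,6], I[3,3], I[3,4], I[5,5]^2, I[5,6]. HN layers by μ_θ (5 steps, strictly decreasing):
  μ^(1)=23; μ^(2)=9; μ^(3)=13/3; μ^(4)=-5; μ^(5)=-33

((0, 0, 0, 1, 0, 0); (1, 0, 0, 0, 2, 0); (1, 1, 1, 1, 1, 1); (0, 0, 0, 0, 1, 1); (0, 0, 2, 0, 0, 0))


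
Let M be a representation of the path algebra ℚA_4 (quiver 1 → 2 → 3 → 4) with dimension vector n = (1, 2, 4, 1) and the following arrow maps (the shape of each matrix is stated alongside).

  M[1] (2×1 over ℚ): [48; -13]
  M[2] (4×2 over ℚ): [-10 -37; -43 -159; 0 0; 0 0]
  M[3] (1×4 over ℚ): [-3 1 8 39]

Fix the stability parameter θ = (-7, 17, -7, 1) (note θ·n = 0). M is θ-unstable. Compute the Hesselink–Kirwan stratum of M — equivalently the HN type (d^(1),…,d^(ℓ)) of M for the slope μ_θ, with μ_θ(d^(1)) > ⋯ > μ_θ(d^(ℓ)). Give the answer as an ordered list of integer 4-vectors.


Barcode: M ≅ I[1,3], I[2,4], I[3,3]^2. HN layers by μ_θ (3 steps, strictly decreasing):
  μ^(1)=5; μ^(2)=11/3; μ^(3)=-7

((0, 1, 1, 0); (0, 1, 1, 1); (1, 0, 2, 0))


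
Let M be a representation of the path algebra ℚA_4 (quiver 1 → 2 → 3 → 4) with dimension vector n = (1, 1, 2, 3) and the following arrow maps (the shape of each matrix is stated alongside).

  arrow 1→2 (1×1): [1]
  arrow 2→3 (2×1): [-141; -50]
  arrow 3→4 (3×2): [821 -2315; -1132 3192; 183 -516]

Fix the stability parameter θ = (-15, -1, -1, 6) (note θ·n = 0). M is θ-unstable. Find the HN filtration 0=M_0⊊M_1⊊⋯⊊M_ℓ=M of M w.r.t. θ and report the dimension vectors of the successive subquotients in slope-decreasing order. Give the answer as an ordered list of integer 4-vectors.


Barcode: M ≅ I[1,4], I[3,4], I[4,4]. HN layers by μ_θ (3 steps, strictly decreasing):
  μ^(1)=6; μ^(2)=-1; μ^(3)=-15

((0, 0, 0, 3); (0, 1, 2, 0); (1, 0, 0, 0))


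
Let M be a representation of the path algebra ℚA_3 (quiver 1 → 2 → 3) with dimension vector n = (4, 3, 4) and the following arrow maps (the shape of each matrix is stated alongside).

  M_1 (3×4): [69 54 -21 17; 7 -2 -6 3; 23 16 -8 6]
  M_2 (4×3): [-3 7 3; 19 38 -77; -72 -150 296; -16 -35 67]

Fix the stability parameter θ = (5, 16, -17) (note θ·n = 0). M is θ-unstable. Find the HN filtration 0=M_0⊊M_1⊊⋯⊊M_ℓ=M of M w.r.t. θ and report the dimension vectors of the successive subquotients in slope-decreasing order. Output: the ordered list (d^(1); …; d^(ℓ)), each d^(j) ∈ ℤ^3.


Via rank(M_{q-1}∘⋯∘M_p): M ≅ I[1,1], I[1,3]^3, I[3,3].
μ_θ-semistable layers: μ^(1)=5; μ^(2)=4/3; μ^(3)=-17

((1, 0, 0); (3, 3, 3); (0, 0, 1))


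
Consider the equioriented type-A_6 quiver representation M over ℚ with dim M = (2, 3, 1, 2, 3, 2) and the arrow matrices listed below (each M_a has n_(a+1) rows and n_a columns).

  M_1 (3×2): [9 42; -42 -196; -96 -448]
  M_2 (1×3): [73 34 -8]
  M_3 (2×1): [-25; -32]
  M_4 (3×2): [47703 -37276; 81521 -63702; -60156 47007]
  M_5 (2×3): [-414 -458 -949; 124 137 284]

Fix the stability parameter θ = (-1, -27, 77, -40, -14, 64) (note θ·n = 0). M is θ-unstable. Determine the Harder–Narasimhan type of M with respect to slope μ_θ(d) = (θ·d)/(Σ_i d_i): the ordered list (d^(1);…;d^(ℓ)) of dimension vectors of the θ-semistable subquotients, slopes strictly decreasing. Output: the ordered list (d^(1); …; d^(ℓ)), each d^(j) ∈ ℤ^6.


Via rank(M_{q-1}∘⋯∘M_p): M ≅ I[1,1], I[1,6], I[2,2]^2, I[4,6], I[5,5].
μ_θ-semistable layers: μ^(1)=64; μ^(2)=23/3; μ^(3)=-1; μ^(4)=-14; μ^(5)=-27; μ^(6)=-40

((0, 0, 0, 0, 0, 2); (0, 0, 1, 1, 1, 0); (1, 0, 0, 0, 0, 0); (1, 1, 0, 0, 2, 0); (0, 2, 0, 0, 0, 0); (0, 0, 0, 1, 0, 0))


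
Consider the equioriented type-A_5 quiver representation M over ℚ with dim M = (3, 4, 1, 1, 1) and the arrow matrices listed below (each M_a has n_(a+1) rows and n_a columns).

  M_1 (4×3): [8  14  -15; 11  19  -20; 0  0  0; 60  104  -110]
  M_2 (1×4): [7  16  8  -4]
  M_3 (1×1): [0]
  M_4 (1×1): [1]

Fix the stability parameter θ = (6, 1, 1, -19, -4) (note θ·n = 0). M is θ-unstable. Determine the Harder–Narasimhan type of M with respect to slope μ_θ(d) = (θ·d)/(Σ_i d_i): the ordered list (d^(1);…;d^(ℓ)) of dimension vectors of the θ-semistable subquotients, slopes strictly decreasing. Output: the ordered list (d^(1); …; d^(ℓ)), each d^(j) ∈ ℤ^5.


Interval decomposition of M: I[1,1], I[1,2], I[1,3], I[2,2]^2, I[4,5].
HN type (ℓ=6): μ^(1)=6; μ^(2)=7/2; μ^(3)=8/3; μ^(4)=1; μ^(5)=-4; μ^(6)=-19

((1, 0, 0, 0, 0); (1, 1, 0, 0, 0); (1, 1, 1, 0, 0); (0, 2, 0, 0, 0); (0, 0, 0, 0, 1); (0, 0, 0, 1, 0))


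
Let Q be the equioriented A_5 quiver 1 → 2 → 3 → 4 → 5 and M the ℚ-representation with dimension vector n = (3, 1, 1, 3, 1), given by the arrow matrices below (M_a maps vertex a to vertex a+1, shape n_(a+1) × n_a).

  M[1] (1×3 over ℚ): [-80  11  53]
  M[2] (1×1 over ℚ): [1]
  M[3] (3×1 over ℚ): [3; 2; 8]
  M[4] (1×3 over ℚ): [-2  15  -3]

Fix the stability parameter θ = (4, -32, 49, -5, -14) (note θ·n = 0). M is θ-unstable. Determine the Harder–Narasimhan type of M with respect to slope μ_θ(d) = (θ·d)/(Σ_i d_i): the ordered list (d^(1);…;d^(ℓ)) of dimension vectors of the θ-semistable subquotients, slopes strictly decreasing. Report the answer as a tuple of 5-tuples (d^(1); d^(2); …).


Interval decomposition of M: I[1,1]^2, I[1,4], I[4,4], I[4,5].
HN type (ℓ=5): μ^(1)=22; μ^(2)=4; μ^(3)=-5; μ^(4)=-19/2; μ^(5)=-14

((0, 0, 1, 1, 0); (2, 0, 0, 0, 0); (0, 0, 0, 1, 0); (0, 0, 0, 1, 1); (1, 1, 0, 0, 0))


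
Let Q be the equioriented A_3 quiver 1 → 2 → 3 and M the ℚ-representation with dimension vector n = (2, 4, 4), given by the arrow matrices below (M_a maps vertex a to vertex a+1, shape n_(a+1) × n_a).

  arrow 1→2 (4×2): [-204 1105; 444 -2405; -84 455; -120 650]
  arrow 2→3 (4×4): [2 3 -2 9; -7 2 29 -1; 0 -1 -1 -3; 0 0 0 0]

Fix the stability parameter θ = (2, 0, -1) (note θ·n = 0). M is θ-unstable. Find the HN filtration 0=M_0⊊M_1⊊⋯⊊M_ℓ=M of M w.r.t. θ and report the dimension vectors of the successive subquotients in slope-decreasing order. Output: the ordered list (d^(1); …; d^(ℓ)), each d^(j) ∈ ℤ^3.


Interval decomposition of M: I[1,1], I[1,3], I[2,2], I[2,3]^2, I[3,3].
HN type (ℓ=5): μ^(1)=2; μ^(2)=1/3; μ^(3)=0; μ^(4)=-1/2; μ^(5)=-1

((1, 0, 0); (1, 1, 1); (0, 1, 0); (0, 2, 2); (0, 0, 1))


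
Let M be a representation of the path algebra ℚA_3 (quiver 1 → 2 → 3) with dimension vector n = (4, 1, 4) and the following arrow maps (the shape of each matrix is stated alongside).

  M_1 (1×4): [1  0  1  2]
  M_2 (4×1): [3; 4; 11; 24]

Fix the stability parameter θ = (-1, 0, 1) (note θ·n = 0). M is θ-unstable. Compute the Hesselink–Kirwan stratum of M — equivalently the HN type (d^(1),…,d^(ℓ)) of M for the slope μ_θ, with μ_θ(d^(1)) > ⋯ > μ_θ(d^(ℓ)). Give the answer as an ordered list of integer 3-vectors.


Via rank(M_{q-1}∘⋯∘M_p): M ≅ I[1,1]^3, I[1,3], I[3,3]^3.
μ_θ-semistable layers: μ^(1)=1; μ^(2)=0; μ^(3)=-1

((0, 0, 4); (0, 1, 0); (4, 0, 0))


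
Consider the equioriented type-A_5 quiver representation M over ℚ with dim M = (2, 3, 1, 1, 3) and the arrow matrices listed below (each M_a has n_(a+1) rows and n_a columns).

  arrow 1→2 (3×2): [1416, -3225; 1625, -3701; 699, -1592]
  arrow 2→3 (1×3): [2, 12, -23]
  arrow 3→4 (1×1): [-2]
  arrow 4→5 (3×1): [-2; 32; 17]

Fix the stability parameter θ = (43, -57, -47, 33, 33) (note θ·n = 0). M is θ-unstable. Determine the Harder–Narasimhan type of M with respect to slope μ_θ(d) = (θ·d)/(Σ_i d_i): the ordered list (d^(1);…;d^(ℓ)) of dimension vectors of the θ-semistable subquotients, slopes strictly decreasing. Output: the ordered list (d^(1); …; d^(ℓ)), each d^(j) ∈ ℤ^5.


Interval decomposition of M: I[1,2], I[1,5], I[2,2], I[5,5]^2.
HN type (ℓ=4): μ^(1)=33; μ^(2)=-7; μ^(3)=-61/3; μ^(4)=-57

((0, 0, 0, 1, 3); (1, 1, 0, 0, 0); (1, 1, 1, 0, 0); (0, 1, 0, 0, 0))


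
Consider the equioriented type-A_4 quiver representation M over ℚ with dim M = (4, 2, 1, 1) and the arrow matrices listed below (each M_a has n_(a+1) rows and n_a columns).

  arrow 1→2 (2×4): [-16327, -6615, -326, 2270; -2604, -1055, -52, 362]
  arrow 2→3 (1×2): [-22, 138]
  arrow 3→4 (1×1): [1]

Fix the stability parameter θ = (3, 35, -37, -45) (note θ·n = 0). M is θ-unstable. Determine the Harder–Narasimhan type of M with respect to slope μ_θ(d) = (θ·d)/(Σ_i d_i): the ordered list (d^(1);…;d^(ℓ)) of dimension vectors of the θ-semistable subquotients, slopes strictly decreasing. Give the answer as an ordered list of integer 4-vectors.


Interval decomposition of M: I[1,1]^2, I[1,2], I[1,4].
HN type (ℓ=3): μ^(1)=35; μ^(2)=3; μ^(3)=-11

((0, 1, 0, 0); (3, 0, 0, 0); (1, 1, 1, 1))


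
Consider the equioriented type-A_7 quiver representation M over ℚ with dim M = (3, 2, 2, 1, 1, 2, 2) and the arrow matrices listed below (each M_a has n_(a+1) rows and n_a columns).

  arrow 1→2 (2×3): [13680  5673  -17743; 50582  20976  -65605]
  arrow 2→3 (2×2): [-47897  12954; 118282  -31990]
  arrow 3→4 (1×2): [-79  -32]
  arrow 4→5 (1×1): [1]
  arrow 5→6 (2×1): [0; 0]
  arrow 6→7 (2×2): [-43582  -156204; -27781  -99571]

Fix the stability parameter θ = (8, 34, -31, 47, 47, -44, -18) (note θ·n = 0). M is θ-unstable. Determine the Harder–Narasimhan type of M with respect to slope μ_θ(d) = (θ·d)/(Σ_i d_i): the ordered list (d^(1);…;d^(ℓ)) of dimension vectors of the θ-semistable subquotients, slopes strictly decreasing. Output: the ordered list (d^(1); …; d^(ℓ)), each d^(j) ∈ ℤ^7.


Interval decomposition of M: I[1,1], I[1,3], I[1,5], I[6,7]^2.
HN type (ℓ=5): μ^(1)=47; μ^(2)=8; μ^(3)=11/3; μ^(4)=-18; μ^(5)=-44

((0, 0, 0, 1, 1, 0, 0); (1, 0, 0, 0, 0, 0, 0); (2, 2, 2, 0, 0, 0, 0); (0, 0, 0, 0, 0, 0, 2); (0, 0, 0, 0, 0, 2, 0))


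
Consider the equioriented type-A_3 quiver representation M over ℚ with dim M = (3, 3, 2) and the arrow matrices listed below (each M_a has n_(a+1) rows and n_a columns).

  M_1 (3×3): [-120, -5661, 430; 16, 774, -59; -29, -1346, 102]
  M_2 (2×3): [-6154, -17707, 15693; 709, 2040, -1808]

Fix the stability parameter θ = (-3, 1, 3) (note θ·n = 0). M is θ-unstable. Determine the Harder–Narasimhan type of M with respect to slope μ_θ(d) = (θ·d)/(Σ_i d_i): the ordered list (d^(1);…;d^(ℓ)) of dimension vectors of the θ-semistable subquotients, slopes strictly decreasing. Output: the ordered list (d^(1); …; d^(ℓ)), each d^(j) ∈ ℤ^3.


Barcode: M ≅ I[1,2], I[1,3]^2. HN layers by μ_θ (3 steps, strictly decreasing):
  μ^(1)=3; μ^(2)=1; μ^(3)=-3

((0, 0, 2); (0, 3, 0); (3, 0, 0))


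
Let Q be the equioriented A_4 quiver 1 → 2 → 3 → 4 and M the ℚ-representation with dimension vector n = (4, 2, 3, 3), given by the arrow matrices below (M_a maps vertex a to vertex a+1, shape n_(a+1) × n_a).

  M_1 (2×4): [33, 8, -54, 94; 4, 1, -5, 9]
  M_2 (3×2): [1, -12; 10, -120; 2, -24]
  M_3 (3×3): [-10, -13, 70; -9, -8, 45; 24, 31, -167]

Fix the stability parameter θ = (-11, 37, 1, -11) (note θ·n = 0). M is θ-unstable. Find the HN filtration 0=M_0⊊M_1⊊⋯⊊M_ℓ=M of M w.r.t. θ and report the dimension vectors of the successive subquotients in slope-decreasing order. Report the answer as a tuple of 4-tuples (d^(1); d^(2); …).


Interval decomposition of M: I[1,1]^2, I[1,2], I[1,4], I[3,4]^2.
HN type (ℓ=4): μ^(1)=37; μ^(2)=9; μ^(3)=-5; μ^(4)=-11

((0, 1, 0, 0); (0, 1, 1, 1); (0, 0, 2, 2); (4, 0, 0, 0))


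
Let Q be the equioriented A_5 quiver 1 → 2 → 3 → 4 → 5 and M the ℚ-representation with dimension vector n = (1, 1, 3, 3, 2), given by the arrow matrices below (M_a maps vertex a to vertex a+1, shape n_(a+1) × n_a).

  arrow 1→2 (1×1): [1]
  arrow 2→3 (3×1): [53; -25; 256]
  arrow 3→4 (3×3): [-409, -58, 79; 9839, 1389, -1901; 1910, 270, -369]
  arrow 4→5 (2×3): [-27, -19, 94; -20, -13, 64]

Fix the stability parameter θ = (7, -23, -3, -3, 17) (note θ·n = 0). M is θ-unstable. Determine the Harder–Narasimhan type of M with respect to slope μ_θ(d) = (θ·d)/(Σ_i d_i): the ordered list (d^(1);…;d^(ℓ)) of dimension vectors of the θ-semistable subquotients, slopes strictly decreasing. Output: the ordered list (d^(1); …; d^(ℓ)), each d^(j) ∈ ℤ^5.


Via rank(M_{q-1}∘⋯∘M_p): M ≅ I[1,5], I[3,4], I[3,5].
μ_θ-semistable layers: μ^(1)=17; μ^(2)=-3; μ^(3)=-8

((0, 0, 0, 0, 2); (0, 0, 3, 3, 0); (1, 1, 0, 0, 0))


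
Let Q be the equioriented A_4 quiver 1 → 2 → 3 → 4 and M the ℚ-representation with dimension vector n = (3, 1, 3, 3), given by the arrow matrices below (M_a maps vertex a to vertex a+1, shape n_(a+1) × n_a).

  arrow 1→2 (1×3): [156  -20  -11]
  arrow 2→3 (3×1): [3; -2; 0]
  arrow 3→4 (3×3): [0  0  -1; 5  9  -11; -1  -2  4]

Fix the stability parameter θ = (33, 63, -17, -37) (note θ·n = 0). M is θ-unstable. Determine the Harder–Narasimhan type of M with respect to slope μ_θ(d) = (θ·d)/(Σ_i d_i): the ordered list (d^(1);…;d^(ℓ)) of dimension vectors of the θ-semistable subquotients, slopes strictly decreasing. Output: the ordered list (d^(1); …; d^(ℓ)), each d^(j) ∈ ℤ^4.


Barcode: M ≅ I[1,1]^2, I[1,4], I[3,4]^2. HN layers by μ_θ (3 steps, strictly decreasing):
  μ^(1)=33; μ^(2)=21/2; μ^(3)=-27

((2, 0, 0, 0); (1, 1, 1, 1); (0, 0, 2, 2))


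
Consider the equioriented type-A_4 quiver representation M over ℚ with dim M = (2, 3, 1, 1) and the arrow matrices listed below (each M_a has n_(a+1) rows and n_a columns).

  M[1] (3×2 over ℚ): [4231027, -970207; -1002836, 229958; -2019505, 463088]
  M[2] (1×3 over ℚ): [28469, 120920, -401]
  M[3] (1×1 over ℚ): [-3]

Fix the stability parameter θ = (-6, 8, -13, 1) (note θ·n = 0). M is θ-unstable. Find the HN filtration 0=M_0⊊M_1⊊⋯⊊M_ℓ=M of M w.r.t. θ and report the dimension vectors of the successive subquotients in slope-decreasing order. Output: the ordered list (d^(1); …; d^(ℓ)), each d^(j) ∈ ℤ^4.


Via rank(M_{q-1}∘⋯∘M_p): M ≅ I[1,2], I[1,4], I[2,2].
μ_θ-semistable layers: μ^(1)=8; μ^(2)=1; μ^(3)=-5/2; μ^(4)=-6

((0, 2, 0, 0); (0, 0, 0, 1); (0, 1, 1, 0); (2, 0, 0, 0))


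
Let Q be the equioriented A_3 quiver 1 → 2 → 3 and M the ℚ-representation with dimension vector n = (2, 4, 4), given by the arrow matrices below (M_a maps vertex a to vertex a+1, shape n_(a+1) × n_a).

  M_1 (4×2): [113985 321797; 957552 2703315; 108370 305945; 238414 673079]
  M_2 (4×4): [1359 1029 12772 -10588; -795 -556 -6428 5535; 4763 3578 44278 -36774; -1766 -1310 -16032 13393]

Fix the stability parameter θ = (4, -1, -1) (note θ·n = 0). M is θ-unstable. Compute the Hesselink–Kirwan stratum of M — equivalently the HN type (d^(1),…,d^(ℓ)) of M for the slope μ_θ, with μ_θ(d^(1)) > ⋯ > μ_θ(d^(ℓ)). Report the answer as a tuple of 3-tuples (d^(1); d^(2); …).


Barcode: M ≅ I[1,3]^2, I[2,3]^2. HN layers by μ_θ (2 steps, strictly decreasing):
  μ^(1)=2/3; μ^(2)=-1

((2, 2, 2); (0, 2, 2))


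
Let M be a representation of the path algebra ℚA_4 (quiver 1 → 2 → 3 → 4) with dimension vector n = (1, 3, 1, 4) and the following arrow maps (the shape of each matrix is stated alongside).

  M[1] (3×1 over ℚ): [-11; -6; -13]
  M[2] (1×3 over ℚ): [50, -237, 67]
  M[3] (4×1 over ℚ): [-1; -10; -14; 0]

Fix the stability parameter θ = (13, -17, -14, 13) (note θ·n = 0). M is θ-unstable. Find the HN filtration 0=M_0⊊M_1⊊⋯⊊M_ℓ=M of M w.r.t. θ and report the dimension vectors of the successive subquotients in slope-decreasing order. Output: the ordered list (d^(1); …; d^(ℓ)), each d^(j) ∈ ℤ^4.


Via rank(M_{q-1}∘⋯∘M_p): M ≅ I[1,4], I[2,2]^2, I[4,4]^3.
μ_θ-semistable layers: μ^(1)=13; μ^(2)=-6; μ^(3)=-17

((0, 0, 0, 4); (1, 1, 1, 0); (0, 2, 0, 0))


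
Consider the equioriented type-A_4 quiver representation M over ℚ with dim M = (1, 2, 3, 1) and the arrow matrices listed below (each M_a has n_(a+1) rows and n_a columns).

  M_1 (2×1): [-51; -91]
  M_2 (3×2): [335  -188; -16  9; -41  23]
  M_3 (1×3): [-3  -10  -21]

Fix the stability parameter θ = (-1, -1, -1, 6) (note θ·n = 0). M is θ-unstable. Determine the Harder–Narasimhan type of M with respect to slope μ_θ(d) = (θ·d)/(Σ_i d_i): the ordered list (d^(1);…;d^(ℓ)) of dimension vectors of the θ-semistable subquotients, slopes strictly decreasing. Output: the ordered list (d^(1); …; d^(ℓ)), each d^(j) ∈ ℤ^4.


Barcode: M ≅ I[1,4], I[2,3], I[3,3]. HN layers by μ_θ (2 steps, strictly decreasing):
  μ^(1)=6; μ^(2)=-1

((0, 0, 0, 1); (1, 2, 3, 0))


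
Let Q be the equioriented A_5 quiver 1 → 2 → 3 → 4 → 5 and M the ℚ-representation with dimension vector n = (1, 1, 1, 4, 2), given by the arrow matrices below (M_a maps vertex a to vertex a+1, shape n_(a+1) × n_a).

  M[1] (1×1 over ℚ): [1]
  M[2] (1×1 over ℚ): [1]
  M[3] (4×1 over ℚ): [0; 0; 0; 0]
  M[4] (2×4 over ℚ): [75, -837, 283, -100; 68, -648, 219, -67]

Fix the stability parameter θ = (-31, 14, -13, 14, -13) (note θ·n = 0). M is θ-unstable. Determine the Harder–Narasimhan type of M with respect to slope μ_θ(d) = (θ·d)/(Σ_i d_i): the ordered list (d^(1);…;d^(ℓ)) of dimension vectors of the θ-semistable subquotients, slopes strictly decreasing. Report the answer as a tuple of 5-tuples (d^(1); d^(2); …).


Via rank(M_{q-1}∘⋯∘M_p): M ≅ I[1,3], I[4,4]^2, I[4,5]^2.
μ_θ-semistable layers: μ^(1)=14; μ^(2)=1/2; μ^(3)=-31

((0, 0, 0, 2, 0); (0, 1, 1, 2, 2); (1, 0, 0, 0, 0))


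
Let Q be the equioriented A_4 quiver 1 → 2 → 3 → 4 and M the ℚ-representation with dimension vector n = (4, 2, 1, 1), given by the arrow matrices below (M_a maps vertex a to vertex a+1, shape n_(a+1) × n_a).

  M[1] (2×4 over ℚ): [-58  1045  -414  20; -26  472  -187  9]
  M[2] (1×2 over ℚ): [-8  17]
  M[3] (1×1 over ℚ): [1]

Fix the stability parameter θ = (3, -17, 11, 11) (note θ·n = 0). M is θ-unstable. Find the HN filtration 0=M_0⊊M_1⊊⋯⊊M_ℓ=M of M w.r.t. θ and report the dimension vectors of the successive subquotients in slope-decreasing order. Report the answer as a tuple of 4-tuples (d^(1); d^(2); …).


Interval decomposition of M: I[1,1]^2, I[1,2], I[1,4].
HN type (ℓ=3): μ^(1)=11; μ^(2)=3; μ^(3)=-7

((0, 0, 1, 1); (2, 0, 0, 0); (2, 2, 0, 0))


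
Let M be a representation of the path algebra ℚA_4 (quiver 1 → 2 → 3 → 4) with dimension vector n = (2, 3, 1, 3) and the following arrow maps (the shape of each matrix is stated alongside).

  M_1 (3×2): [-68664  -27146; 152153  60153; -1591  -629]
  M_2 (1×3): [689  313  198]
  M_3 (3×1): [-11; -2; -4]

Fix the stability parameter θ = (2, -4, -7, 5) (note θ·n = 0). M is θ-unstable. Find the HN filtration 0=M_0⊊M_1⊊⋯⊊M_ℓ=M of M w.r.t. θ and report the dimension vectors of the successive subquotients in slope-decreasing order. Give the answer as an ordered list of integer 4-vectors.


Interval decomposition of M: I[1,2], I[1,4], I[2,2], I[4,4]^2.
HN type (ℓ=4): μ^(1)=5; μ^(2)=-1; μ^(3)=-3; μ^(4)=-4

((0, 0, 0, 3); (1, 1, 0, 0); (1, 1, 1, 0); (0, 1, 0, 0))


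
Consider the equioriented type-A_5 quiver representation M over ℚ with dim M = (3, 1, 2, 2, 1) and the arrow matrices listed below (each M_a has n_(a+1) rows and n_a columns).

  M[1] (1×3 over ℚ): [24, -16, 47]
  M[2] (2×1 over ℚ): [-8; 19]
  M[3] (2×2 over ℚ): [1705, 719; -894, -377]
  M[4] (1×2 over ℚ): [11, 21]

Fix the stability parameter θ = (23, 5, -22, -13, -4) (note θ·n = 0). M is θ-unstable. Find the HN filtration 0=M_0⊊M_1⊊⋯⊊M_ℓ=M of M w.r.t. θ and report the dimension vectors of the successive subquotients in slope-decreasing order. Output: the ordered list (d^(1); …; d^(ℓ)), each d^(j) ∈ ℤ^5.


Interval decomposition of M: I[1,1]^2, I[1,4], I[3,5].
HN type (ℓ=5): μ^(1)=23; μ^(2)=-7/4; μ^(3)=-4; μ^(4)=-13; μ^(5)=-22

((2, 0, 0, 0, 0); (1, 1, 1, 1, 0); (0, 0, 0, 0, 1); (0, 0, 0, 1, 0); (0, 0, 1, 0, 0))


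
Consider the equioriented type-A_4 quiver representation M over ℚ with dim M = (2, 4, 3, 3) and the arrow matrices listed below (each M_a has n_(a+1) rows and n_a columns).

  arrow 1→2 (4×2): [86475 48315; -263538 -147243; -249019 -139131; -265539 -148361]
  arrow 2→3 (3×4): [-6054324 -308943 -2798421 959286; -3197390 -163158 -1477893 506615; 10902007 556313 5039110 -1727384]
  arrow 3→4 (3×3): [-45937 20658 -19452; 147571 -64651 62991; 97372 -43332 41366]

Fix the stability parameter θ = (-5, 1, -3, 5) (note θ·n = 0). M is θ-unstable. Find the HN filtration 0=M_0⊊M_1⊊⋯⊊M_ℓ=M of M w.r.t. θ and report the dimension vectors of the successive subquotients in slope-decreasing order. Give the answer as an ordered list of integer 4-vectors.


Interval decomposition of M: I[1,4]^2, I[2,2], I[2,4].
HN type (ℓ=4): μ^(1)=5; μ^(2)=1; μ^(3)=-1; μ^(4)=-5

((0, 0, 0, 3); (0, 1, 0, 0); (0, 3, 3, 0); (2, 0, 0, 0))


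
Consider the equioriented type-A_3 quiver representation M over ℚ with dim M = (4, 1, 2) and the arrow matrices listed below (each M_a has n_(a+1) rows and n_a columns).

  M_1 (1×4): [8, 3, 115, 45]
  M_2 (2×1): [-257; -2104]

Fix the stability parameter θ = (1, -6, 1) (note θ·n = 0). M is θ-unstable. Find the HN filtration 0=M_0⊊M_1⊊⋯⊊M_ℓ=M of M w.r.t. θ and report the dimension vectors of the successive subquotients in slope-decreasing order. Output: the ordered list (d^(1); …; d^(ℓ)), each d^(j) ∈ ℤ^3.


Via rank(M_{q-1}∘⋯∘M_p): M ≅ I[1,1]^3, I[1,3], I[3,3].
μ_θ-semistable layers: μ^(1)=1; μ^(2)=-5/2

((3, 0, 2); (1, 1, 0))


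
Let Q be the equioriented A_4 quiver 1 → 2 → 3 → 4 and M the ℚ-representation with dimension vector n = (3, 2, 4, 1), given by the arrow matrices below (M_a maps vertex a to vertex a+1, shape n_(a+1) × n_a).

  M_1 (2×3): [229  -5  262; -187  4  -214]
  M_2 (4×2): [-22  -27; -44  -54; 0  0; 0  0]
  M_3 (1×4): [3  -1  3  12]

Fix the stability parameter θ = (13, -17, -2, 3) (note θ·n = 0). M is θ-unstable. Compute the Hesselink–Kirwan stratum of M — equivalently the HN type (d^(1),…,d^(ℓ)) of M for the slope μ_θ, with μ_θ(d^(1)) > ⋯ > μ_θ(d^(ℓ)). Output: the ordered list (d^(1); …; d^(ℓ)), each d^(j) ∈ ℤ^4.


Via rank(M_{q-1}∘⋯∘M_p): M ≅ I[1,1], I[1,2], I[1,4], I[3,3]^3.
μ_θ-semistable layers: μ^(1)=13; μ^(2)=3; μ^(3)=-2

((1, 0, 0, 0); (0, 0, 0, 1); (2, 2, 4, 0))


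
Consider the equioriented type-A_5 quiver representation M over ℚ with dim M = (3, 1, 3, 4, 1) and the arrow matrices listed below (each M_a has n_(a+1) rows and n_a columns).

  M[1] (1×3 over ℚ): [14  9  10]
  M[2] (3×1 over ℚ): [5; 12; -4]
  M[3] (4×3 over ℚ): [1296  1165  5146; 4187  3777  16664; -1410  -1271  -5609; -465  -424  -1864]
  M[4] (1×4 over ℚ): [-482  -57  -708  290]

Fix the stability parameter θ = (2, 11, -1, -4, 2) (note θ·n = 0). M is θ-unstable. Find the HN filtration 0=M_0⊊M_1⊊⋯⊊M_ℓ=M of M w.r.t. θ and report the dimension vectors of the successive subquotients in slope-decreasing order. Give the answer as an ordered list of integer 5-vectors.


Interval decomposition of M: I[1,1]^2, I[1,5], I[3,4]^2, I[4,4].
HN type (ℓ=3): μ^(1)=2; μ^(2)=-5/2; μ^(3)=-4

((3, 1, 1, 1, 1); (0, 0, 2, 2, 0); (0, 0, 0, 1, 0))


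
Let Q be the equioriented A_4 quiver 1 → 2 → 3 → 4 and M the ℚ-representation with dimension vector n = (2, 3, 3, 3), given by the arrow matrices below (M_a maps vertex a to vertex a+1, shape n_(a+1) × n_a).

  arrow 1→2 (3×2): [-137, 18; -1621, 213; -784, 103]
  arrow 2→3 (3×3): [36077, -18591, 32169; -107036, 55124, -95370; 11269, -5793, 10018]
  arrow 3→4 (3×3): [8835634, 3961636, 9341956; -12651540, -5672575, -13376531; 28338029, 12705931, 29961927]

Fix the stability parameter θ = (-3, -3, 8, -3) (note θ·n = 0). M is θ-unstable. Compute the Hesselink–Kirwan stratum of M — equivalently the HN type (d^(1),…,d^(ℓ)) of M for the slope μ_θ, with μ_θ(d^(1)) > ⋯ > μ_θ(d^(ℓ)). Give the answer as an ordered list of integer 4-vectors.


Barcode: M ≅ I[1,4]^2, I[2,3], I[4,4]. HN layers by μ_θ (3 steps, strictly decreasing):
  μ^(1)=8; μ^(2)=5/2; μ^(3)=-3

((0, 0, 1, 0); (0, 0, 2, 2); (2, 3, 0, 1))


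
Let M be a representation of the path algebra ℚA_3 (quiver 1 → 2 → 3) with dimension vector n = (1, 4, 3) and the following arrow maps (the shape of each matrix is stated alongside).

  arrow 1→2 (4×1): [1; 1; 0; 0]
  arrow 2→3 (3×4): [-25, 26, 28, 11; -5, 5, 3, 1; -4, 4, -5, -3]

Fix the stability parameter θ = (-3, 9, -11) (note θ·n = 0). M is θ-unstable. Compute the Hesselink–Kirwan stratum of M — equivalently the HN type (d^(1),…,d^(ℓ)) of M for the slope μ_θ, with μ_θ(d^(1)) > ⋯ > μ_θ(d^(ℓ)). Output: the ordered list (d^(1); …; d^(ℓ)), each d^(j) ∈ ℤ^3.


Barcode: M ≅ I[1,3], I[2,2], I[2,3]^2. HN layers by μ_θ (3 steps, strictly decreasing):
  μ^(1)=9; μ^(2)=-1; μ^(3)=-3

((0, 1, 0); (0, 3, 3); (1, 0, 0))


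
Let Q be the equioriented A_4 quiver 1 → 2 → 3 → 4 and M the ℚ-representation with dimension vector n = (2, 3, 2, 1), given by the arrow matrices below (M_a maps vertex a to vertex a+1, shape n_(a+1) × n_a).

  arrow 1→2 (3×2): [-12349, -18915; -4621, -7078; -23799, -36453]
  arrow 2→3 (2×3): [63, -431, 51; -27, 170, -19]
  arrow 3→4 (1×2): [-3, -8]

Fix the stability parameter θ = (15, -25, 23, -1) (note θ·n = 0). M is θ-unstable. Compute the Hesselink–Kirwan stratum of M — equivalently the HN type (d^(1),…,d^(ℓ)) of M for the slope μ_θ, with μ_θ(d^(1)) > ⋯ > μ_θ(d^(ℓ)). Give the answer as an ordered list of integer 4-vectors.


Via rank(M_{q-1}∘⋯∘M_p): M ≅ I[1,2], I[1,4], I[2,3].
μ_θ-semistable layers: μ^(1)=23; μ^(2)=11; μ^(3)=-5; μ^(4)=-25

((0, 0, 1, 0); (0, 0, 1, 1); (2, 2, 0, 0); (0, 1, 0, 0))


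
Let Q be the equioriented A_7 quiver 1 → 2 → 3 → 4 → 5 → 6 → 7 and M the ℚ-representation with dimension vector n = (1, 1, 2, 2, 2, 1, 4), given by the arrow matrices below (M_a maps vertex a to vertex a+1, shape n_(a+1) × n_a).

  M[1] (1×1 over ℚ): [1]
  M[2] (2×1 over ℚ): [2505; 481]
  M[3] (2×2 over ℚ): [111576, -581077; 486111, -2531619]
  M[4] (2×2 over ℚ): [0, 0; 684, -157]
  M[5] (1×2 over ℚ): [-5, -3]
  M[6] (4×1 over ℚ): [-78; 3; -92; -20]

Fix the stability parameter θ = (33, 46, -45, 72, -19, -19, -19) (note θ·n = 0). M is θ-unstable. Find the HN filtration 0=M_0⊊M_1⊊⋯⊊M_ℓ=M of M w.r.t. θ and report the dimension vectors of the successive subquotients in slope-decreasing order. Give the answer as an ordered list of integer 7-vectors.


Barcode: M ≅ I[1,4], I[3,7], I[5,5], I[7,7]^3. HN layers by μ_θ (5 steps, strictly decreasing):
  μ^(1)=72; μ^(2)=34/3; μ^(3)=15/4; μ^(4)=-19; μ^(5)=-45

((0, 0, 0, 1, 0, 0, 0); (1, 1, 1, 0, 0, 0, 0); (0, 0, 0, 1, 1, 1, 1); (0, 0, 0, 0, 1, 0, 3); (0, 0, 1, 0, 0, 0, 0))


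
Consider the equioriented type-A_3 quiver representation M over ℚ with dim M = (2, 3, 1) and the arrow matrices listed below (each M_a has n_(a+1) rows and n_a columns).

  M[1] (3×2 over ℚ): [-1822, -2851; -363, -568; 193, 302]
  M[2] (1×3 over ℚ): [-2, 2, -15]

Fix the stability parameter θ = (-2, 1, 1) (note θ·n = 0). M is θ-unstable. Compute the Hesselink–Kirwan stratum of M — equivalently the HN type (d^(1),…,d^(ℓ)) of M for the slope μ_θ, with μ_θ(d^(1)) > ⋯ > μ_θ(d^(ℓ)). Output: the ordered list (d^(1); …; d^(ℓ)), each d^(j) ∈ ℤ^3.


Via rank(M_{q-1}∘⋯∘M_p): M ≅ I[1,2], I[1,3], I[2,2].
μ_θ-semistable layers: μ^(1)=1; μ^(2)=-2

((0, 3, 1); (2, 0, 0))


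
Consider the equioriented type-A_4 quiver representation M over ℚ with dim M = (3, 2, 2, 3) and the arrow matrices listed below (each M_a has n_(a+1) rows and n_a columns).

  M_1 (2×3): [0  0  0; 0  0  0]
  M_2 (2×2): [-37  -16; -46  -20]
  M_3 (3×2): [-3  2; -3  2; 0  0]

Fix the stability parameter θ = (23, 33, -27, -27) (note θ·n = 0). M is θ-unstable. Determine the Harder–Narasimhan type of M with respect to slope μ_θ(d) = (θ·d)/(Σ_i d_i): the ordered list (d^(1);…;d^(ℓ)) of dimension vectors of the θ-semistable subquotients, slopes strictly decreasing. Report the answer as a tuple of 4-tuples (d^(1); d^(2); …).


Interval decomposition of M: I[1,1]^3, I[2,3], I[2,4], I[4,4]^2.
HN type (ℓ=4): μ^(1)=23; μ^(2)=3; μ^(3)=-7; μ^(4)=-27

((3, 0, 0, 0); (0, 1, 1, 0); (0, 1, 1, 1); (0, 0, 0, 2))


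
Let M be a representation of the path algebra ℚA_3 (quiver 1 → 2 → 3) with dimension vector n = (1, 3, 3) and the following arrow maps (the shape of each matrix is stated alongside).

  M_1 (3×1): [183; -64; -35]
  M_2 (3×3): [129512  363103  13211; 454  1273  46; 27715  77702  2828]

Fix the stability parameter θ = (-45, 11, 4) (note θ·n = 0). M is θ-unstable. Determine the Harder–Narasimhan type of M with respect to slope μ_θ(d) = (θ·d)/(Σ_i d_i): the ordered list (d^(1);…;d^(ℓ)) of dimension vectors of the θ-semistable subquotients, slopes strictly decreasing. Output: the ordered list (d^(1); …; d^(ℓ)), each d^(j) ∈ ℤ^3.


Via rank(M_{q-1}∘⋯∘M_p): M ≅ I[1,3], I[2,3]^2.
μ_θ-semistable layers: μ^(1)=15/2; μ^(2)=-45

((0, 3, 3); (1, 0, 0))


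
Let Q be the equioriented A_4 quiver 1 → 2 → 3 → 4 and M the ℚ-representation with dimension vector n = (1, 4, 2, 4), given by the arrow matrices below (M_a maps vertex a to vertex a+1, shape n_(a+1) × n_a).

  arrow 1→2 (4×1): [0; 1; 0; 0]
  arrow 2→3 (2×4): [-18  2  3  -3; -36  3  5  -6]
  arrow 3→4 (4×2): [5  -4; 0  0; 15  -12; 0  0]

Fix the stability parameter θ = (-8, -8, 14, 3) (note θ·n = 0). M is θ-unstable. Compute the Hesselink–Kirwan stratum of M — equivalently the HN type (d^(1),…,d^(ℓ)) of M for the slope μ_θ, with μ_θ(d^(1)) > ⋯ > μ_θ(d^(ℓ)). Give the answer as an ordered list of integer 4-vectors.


Via rank(M_{q-1}∘⋯∘M_p): M ≅ I[1,4], I[2,2]^2, I[2,3], I[4,4]^3.
μ_θ-semistable layers: μ^(1)=14; μ^(2)=17/2; μ^(3)=3; μ^(4)=-8

((0, 0, 1, 0); (0, 0, 1, 1); (0, 0, 0, 3); (1, 4, 0, 0))


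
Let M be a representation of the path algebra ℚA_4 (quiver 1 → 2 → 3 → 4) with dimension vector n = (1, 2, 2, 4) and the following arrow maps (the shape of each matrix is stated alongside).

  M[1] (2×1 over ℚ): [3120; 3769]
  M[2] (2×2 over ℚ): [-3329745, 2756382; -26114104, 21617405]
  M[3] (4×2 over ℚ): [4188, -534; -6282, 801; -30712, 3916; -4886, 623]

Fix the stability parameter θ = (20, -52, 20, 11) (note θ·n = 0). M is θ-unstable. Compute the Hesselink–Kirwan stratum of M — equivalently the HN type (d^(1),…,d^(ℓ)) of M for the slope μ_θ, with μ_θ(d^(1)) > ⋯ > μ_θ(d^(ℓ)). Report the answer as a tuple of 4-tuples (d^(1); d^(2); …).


Via rank(M_{q-1}∘⋯∘M_p): M ≅ I[1,4], I[2,3], I[4,4]^3.
μ_θ-semistable layers: μ^(1)=20; μ^(2)=31/2; μ^(3)=11; μ^(4)=-16; μ^(5)=-52

((0, 0, 1, 0); (0, 0, 1, 1); (0, 0, 0, 3); (1, 1, 0, 0); (0, 1, 0, 0))


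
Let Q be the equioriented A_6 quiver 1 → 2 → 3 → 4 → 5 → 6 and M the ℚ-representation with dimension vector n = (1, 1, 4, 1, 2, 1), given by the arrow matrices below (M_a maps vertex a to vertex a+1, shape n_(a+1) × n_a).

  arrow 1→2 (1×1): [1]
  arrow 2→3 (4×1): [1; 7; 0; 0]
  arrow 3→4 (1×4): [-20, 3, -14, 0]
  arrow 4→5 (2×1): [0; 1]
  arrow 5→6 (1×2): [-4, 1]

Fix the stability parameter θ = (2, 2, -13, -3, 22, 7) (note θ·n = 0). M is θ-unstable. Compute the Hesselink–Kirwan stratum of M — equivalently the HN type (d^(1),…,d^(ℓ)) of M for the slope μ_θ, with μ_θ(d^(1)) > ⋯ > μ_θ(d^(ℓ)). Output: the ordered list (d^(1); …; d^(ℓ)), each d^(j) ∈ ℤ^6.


Barcode: M ≅ I[1,6], I[3,3]^3, I[5,5]. HN layers by μ_θ (4 steps, strictly decreasing):
  μ^(1)=22; μ^(2)=29/2; μ^(3)=-3; μ^(4)=-13

((0, 0, 0, 0, 1, 0); (0, 0, 0, 0, 1, 1); (1, 1, 1, 1, 0, 0); (0, 0, 3, 0, 0, 0))


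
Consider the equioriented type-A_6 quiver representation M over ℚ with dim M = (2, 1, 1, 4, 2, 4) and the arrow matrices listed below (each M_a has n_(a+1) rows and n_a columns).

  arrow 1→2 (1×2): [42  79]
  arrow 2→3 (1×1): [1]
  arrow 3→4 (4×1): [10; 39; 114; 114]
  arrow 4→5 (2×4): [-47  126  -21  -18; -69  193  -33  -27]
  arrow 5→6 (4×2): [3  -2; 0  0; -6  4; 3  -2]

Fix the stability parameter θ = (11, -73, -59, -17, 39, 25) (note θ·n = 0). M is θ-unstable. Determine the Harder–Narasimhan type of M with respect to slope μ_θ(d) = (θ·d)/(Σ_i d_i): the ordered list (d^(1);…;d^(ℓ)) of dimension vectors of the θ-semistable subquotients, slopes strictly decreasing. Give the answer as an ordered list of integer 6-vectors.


Via rank(M_{q-1}∘⋯∘M_p): M ≅ I[1,1], I[1,5], I[4,4]^2, I[4,6], I[6,6]^3.
μ_θ-semistable layers: μ^(1)=39; μ^(2)=32; μ^(3)=25; μ^(4)=11; μ^(5)=-17; μ^(6)=-121/3

((0, 0, 0, 0, 1, 0); (0, 0, 0, 0, 1, 1); (0, 0, 0, 0, 0, 3); (1, 0, 0, 0, 0, 0); (0, 0, 0, 4, 0, 0); (1, 1, 1, 0, 0, 0))
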